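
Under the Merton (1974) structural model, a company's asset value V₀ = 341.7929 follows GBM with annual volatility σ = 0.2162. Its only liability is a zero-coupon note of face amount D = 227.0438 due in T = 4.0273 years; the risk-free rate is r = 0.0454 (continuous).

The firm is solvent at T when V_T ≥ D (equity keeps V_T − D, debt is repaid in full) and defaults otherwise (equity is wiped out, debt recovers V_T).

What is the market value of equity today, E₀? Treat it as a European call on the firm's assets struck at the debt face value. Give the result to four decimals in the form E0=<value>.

d₁ = [ln(V₀/D) + (r + σ²/2)T] / (σ√T)
   = [ln(341.7929/227.0438) + (0.0454 + 0.5·0.2162²)·4.0273] / (0.2162·√4.0273)
   = [0.409062 + 0.276962] / 0.433873 = 1.581164
d₂ = d₁ − σ√T = 1.581164 − 0.433873 = 1.147291
N(d₁) = 0.943080,  N(d₂) = 0.874369,  e^(−rT) = 0.832902
E₀ = V₀·N(d₁) − D·e^(−rT)·N(d₂)
   = 341.7929·0.943080 − 227.0438·0.832902·0.874369 = 156.990164

E0=156.9902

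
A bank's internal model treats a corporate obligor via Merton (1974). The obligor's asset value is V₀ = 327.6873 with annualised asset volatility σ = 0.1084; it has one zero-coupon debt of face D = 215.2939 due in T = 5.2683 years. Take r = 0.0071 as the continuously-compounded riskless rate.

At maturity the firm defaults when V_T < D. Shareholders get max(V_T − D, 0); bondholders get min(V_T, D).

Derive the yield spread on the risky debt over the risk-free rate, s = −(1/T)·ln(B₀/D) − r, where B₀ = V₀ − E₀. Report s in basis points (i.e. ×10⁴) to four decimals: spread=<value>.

d₁ = [ln(V₀/D) + (r + σ²/2)T] / (σ√T)
   = [ln(327.6873/215.2939) + (0.0071 + 0.5·0.1084²)·5.2683] / (0.1084·√5.2683)
   = [0.420056 + 0.068358] / 0.248808 = 1.963012
d₂ = d₁ − σ√T = 1.963012 − 0.248808 = 1.714204
N(d₁) = 0.975178,  N(d₂) = 0.956754,  e^(−rT) = 0.963286
E₀ = V₀·N(d₁) − D·e^(−rT)·N(d₂)
   = 327.6873·0.975178 − 215.2939·0.963286·0.956754 = 121.132416
B₀ = V₀ − E₀ = 327.6873 − 121.132416 = 206.554884
spread = −(1/T)·ln(B₀/D) − r = −(1/5.2683)·ln(206.554884/215.2939) − 0.0071 = 0.00076552
in basis points: 0.00076552 × 10⁴ = 7.6552 bp

spread=7.6552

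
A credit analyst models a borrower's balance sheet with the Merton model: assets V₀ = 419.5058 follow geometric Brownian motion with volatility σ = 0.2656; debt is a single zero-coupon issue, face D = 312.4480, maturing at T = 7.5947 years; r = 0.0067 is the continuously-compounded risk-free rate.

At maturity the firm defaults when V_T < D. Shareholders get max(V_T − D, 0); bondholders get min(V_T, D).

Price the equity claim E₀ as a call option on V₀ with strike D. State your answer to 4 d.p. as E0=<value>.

E0=174.1659

d₁ = [ln(V₀/D) + (r + σ²/2)T] / (σ√T)
   = [ln(419.5058/312.4480) + (0.0067 + 0.5·0.2656²)·7.5947] / (0.2656·√7.5947)
   = [0.294639 + 0.318762] / 0.731953 = 0.838034
d₂ = d₁ − σ√T = 0.838034 − 0.731953 = 0.106080
N(d₁) = 0.798994,  N(d₂) = 0.542241,  e^(−rT) = 0.950388
E₀ = V₀·N(d₁) − D·e^(−rT)·N(d₂)
   = 419.5058·0.798994 − 312.4480·0.950388·0.542241 = 174.165928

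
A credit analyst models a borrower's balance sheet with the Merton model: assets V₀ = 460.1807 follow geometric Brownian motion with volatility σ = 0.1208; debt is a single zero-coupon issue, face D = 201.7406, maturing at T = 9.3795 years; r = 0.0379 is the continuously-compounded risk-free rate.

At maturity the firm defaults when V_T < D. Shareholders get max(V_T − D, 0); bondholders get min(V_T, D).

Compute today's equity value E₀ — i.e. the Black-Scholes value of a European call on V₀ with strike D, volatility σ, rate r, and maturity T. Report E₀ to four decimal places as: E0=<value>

E0=318.8117

d₁ = [ln(V₀/D) + (r + σ²/2)T] / (σ√T)
   = [ln(460.1807/201.7406) + (0.0379 + 0.5·0.1208²)·9.3795] / (0.1208·√9.3795)
   = [0.824637 + 0.423919] / 0.369962 = 3.374823
d₂ = d₁ − σ√T = 3.374823 − 0.369962 = 3.004862
N(d₁) = 0.999631,  N(d₂) = 0.998671,  e^(−rT) = 0.700835
E₀ = V₀·N(d₁) − D·e^(−rT)·N(d₂)
   = 460.1807·0.999631 − 201.7406·0.700835·0.998671 = 318.811744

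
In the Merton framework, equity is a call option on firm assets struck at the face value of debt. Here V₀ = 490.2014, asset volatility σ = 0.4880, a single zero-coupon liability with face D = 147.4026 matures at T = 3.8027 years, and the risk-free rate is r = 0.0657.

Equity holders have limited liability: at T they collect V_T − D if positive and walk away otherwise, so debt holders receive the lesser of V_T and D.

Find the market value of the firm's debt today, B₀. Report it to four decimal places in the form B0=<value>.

d₁ = [ln(V₀/D) + (r + σ²/2)T] / (σ√T)
   = [ln(490.2014/147.4026) + (0.0657 + 0.5·0.4880²)·3.8027] / (0.4880·√3.8027)
   = [1.201649 + 0.702632] / 0.951625 = 2.001084
d₂ = d₁ − σ√T = 2.001084 − 0.951625 = 1.049459
N(d₁) = 0.977308,  N(d₂) = 0.853016,  e^(−rT) = 0.778927
E₀ = V₀·N(d₁) − D·e^(−rT)·N(d₂)
   = 490.2014·0.977308 − 147.4026·0.778927·0.853016 = 381.138026
B₀ = V₀ − E₀ = 490.2014 − 381.138026 = 109.063374

B0=109.0634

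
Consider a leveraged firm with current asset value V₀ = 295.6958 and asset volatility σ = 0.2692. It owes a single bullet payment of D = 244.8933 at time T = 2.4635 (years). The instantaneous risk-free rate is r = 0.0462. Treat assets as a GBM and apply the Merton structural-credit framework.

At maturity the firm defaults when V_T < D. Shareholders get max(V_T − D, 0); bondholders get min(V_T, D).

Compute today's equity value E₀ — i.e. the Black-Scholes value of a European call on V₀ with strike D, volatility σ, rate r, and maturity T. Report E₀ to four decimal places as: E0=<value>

E0=91.9063

d₁ = [ln(V₀/D) + (r + σ²/2)T] / (σ√T)
   = [ln(295.6958/244.8933) + (0.0462 + 0.5·0.2692²)·2.4635] / (0.2692·√2.4635)
   = [0.188509 + 0.203077] / 0.422524 = 0.926777
d₂ = d₁ − σ√T = 0.926777 − 0.422524 = 0.504253
N(d₁) = 0.822979,  N(d₂) = 0.692958,  e^(−rT) = 0.892424
E₀ = V₀·N(d₁) − D·e^(−rT)·N(d₂)
   = 295.6958·0.822979 − 244.8933·0.892424·0.692958 = 91.906263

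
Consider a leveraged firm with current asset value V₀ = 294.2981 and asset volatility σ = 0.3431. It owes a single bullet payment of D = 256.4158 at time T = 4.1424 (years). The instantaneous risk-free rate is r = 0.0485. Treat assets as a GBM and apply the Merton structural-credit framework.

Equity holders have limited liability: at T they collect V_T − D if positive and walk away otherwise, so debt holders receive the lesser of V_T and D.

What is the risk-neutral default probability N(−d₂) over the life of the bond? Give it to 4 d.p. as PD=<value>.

PD=0.4460

d₁ = [ln(V₀/D) + (r + σ²/2)T] / (σ√T)
   = [ln(294.2981/256.4158) + (0.0485 + 0.5·0.3431²)·4.1424] / (0.3431·√4.1424)
   = [0.137793 + 0.444723] / 0.698308 = 0.834183
d₂ = d₁ − σ√T = 0.834183 − 0.698308 = 0.135875
risk-neutral PD = N(−d₂) = N(-0.135875) = 0.445960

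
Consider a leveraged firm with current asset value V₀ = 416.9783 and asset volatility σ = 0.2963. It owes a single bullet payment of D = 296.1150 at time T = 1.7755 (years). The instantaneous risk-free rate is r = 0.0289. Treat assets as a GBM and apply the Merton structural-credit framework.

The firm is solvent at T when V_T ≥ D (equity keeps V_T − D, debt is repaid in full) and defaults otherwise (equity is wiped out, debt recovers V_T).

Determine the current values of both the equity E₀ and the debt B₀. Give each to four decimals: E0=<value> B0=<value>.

E0=146.8673 B0=270.1110

d₁ = [ln(V₀/D) + (r + σ²/2)T] / (σ√T)
   = [ln(416.9783/296.1150) + (0.0289 + 0.5·0.2963²)·1.7755] / (0.2963·√1.7755)
   = [0.342286 + 0.129251] / 0.394813 = 1.194329
d₂ = d₁ − σ√T = 1.194329 − 0.394813 = 0.799515
N(d₁) = 0.883825,  N(d₂) = 0.788004,  e^(−rT) = 0.949982
E₀ = V₀·N(d₁) − D·e^(−rT)·N(d₂)
   = 416.9783·0.883825 − 296.1150·0.949982·0.788004 = 146.867252
B₀ = V₀ − E₀ = 416.9783 − 146.867252 = 270.111048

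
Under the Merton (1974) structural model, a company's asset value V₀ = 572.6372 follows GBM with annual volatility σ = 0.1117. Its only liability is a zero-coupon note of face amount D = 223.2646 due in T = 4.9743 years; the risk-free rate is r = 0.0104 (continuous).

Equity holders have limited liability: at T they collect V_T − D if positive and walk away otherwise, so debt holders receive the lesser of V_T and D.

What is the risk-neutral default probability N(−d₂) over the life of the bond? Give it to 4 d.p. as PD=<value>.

d₁ = [ln(V₀/D) + (r + σ²/2)T] / (σ√T)
   = [ln(572.6372/223.2646) + (0.0104 + 0.5·0.1117²)·4.9743] / (0.1117·√4.9743)
   = [0.941895 + 0.082765] / 0.249126 = 4.113016
d₂ = d₁ − σ√T = 4.113016 − 0.249126 = 3.863889
risk-neutral PD = N(−d₂) = N(-3.863889) = 0.000056

PD=0.0001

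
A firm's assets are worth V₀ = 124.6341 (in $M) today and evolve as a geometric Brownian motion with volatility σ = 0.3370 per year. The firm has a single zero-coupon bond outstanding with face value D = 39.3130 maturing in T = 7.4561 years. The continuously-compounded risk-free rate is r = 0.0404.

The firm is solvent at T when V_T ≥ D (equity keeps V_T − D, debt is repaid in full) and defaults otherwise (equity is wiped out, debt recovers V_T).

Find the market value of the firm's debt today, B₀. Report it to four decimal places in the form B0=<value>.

d₁ = [ln(V₀/D) + (r + σ²/2)T] / (σ√T)
   = [ln(124.6341/39.3130) + (0.0404 + 0.5·0.3370²)·7.4561] / (0.3370·√7.4561)
   = [1.153827 + 0.724617] / 0.920207 = 2.041327
d₂ = d₁ − σ√T = 2.041327 − 0.920207 = 1.121119
N(d₁) = 0.979391,  N(d₂) = 0.868881,  e^(−rT) = 0.739910
E₀ = V₀·N(d₁) − D·e^(−rT)·N(d₂)
   = 124.6341·0.979391 − 39.3130·0.739910·0.868881 = 96.791392
B₀ = V₀ − E₀ = 124.6341 − 96.791392 = 27.842708

B0=27.8427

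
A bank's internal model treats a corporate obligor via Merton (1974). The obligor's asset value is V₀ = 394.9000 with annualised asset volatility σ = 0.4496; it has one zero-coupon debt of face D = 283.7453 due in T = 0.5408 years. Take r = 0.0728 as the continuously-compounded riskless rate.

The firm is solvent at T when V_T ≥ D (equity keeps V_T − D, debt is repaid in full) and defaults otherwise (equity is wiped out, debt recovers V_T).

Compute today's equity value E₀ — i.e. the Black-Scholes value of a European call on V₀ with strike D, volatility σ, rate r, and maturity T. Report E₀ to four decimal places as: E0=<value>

E0=129.2177

d₁ = [ln(V₀/D) + (r + σ²/2)T] / (σ√T)
   = [ln(394.9000/283.7453) + (0.0728 + 0.5·0.4496²)·0.5408] / (0.4496·√0.5408)
   = [0.330556 + 0.094029] / 0.330632 = 1.284161
d₂ = d₁ − σ√T = 1.284161 − 0.330632 = 0.953529
N(d₁) = 0.900457,  N(d₂) = 0.829839,  e^(−rT) = 0.961395
E₀ = V₀·N(d₁) − D·e^(−rT)·N(d₂)
   = 394.9000·0.900457 − 283.7453·0.961395·0.829839 = 129.217746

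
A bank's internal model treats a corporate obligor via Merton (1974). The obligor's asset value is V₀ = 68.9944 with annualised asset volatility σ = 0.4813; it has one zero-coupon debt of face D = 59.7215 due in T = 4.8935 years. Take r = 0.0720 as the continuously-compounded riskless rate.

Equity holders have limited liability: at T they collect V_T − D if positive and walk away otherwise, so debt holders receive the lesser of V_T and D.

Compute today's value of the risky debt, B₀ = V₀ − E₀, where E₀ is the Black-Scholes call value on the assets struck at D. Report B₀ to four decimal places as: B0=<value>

d₁ = [ln(V₀/D) + (r + σ²/2)T] / (σ√T)
   = [ln(68.9944/59.7215) + (0.0720 + 0.5·0.4813²)·4.8935] / (0.4813·√4.8935)
   = [0.144333 + 0.919121] / 1.064696 = 0.998834
d₂ = d₁ − σ√T = 0.998834 − 1.064696 = -0.065863
N(d₁) = 0.841062,  N(d₂) = 0.473744,  e^(−rT) = 0.703047
E₀ = V₀·N(d₁) − D·e^(−rT)·N(d₂)
   = 68.9944·0.841062 − 59.7215·0.703047·0.473744 = 38.137516
B₀ = V₀ − E₀ = 68.9944 − 38.137516 = 30.856884

B0=30.8569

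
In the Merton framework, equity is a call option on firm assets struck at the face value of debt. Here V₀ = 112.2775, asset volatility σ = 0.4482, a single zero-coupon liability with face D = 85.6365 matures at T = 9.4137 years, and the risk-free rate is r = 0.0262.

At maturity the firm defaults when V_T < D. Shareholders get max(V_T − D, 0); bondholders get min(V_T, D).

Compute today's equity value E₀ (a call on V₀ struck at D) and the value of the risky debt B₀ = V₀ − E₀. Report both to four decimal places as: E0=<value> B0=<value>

E0=70.8627 B0=41.4148

d₁ = [ln(V₀/D) + (r + σ²/2)T] / (σ√T)
   = [ln(112.2775/85.6365) + (0.0262 + 0.5·0.4482²)·9.4137] / (0.4482·√9.4137)
   = [0.270862 + 1.192166] / 1.375156 = 1.063900
d₂ = d₁ − σ√T = 1.063900 − 1.375156 = -0.311257
N(d₁) = 0.856313,  N(d₂) = 0.377803,  e^(−rT) = 0.781423
E₀ = V₀·N(d₁) − D·e^(−rT)·N(d₂)
   = 112.2775·0.856313 − 85.6365·0.781423·0.377803 = 70.862748
B₀ = V₀ − E₀ = 112.2775 − 70.862748 = 41.414752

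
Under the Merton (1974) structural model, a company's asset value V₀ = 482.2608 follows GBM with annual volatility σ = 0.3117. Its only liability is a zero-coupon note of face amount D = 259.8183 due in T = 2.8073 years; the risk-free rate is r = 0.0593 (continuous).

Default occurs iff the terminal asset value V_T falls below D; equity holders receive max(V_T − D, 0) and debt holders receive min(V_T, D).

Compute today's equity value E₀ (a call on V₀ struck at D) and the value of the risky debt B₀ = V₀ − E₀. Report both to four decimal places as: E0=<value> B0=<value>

E0=267.1167 B0=215.1441

d₁ = [ln(V₀/D) + (r + σ²/2)T] / (σ√T)
   = [ln(482.2608/259.8183) + (0.0593 + 0.5·0.3117²)·2.8073] / (0.3117·√2.8073)
   = [0.618503 + 0.302847] / 0.522253 = 1.764182
d₂ = d₁ − σ√T = 1.764182 − 0.522253 = 1.241928
N(d₁) = 0.961149,  N(d₂) = 0.892868,  e^(−rT) = 0.846646
E₀ = V₀·N(d₁) − D·e^(−rT)·N(d₂)
   = 482.2608·0.961149 − 259.8183·0.846646·0.892868 = 267.116718
B₀ = V₀ − E₀ = 482.2608 − 267.116718 = 215.144082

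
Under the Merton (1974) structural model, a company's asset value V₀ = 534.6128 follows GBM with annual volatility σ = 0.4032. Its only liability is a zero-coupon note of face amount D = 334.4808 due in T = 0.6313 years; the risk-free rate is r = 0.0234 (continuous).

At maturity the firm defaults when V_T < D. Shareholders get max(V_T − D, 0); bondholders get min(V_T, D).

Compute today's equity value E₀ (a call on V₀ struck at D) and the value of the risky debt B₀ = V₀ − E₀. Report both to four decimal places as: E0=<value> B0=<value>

E0=208.8534 B0=325.7594

d₁ = [ln(V₀/D) + (r + σ²/2)T] / (σ√T)
   = [ln(534.6128/334.4808) + (0.0234 + 0.5·0.4032²)·0.6313] / (0.4032·√0.6313)
   = [0.468963 + 0.066088] / 0.320360 = 1.670155
d₂ = d₁ − σ√T = 1.670155 − 0.320360 = 1.349795
N(d₁) = 0.952556,  N(d₂) = 0.911459,  e^(−rT) = 0.985336
E₀ = V₀·N(d₁) − D·e^(−rT)·N(d₂)
   = 534.6128·0.952556 − 334.4808·0.985336·0.911459 = 208.853372
B₀ = V₀ − E₀ = 534.6128 − 208.853372 = 325.759428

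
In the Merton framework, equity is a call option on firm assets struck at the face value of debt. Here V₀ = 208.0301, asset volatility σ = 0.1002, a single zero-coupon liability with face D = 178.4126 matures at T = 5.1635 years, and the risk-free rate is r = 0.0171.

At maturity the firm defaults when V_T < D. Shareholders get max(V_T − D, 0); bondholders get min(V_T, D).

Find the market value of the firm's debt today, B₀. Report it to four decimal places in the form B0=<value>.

d₁ = [ln(V₀/D) + (r + σ²/2)T] / (σ√T)
   = [ln(208.0301/178.4126) + (0.0171 + 0.5·0.1002²)·5.1635] / (0.1002·√5.1635)
   = [0.153584 + 0.114217] / 0.227688 = 1.176175
d₂ = d₁ − σ√T = 1.176175 − 0.227688 = 0.948487
N(d₁) = 0.880237,  N(d₂) = 0.828559,  e^(−rT) = 0.915490
E₀ = V₀·N(d₁) − D·e^(−rT)·N(d₂)
   = 208.0301·0.880237 − 178.4126·0.915490·0.828559 = 47.783217
B₀ = V₀ − E₀ = 208.0301 − 47.783217 = 160.246883

B0=160.2469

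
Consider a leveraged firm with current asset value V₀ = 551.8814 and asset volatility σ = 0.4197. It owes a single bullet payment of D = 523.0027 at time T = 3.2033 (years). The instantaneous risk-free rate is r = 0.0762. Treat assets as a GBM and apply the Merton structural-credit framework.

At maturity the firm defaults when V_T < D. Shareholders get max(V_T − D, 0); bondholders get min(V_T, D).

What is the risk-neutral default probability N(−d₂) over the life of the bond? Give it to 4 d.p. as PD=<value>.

d₁ = [ln(V₀/D) + (r + σ²/2)T] / (σ√T)
   = [ln(551.8814/523.0027) + (0.0762 + 0.5·0.4197²)·3.2033] / (0.4197·√3.2033)
   = [0.053747 + 0.526219] / 0.751169 = 0.772084
d₂ = d₁ − σ√T = 0.772084 − 0.751169 = 0.020915
risk-neutral PD = N(−d₂) = N(-0.020915) = 0.491657

PD=0.4917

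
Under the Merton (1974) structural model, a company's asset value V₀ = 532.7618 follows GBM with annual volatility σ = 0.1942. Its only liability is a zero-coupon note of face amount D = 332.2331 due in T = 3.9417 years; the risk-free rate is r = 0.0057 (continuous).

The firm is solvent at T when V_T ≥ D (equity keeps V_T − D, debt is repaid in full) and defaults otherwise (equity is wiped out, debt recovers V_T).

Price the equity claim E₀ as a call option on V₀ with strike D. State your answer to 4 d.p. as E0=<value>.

d₁ = [ln(V₀/D) + (r + σ²/2)T] / (σ√T)
   = [ln(532.7618/332.2331) + (0.0057 + 0.5·0.1942²)·3.9417] / (0.1942·√3.9417)
   = [0.472238 + 0.096796] / 0.385559 = 1.475865
d₂ = d₁ − σ√T = 1.475865 − 0.385559 = 1.090306
N(d₁) = 0.930010,  N(d₂) = 0.862211,  e^(−rT) = 0.977783
E₀ = V₀·N(d₁) − D·e^(−rT)·N(d₂)
   = 532.7618·0.930010 − 332.2331·0.977783·0.862211 = 215.383023

E0=215.3830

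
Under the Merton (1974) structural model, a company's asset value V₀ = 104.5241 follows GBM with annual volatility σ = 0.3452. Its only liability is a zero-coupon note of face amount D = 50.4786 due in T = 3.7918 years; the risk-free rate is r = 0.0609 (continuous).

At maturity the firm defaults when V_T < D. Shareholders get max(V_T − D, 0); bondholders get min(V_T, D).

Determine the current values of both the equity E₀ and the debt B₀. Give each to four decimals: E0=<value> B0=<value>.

d₁ = [ln(V₀/D) + (r + σ²/2)T] / (σ√T)
   = [ln(104.5241/50.4786) + (0.0609 + 0.5·0.3452²)·3.7918] / (0.3452·√3.7918)
   = [0.727868 + 0.456842] / 0.672192 = 1.762457
d₂ = d₁ − σ√T = 1.762457 − 0.672192 = 1.090265
N(d₁) = 0.961004,  N(d₂) = 0.862202,  e^(−rT) = 0.793802
E₀ = V₀·N(d₁) − D·e^(−rT)·N(d₂)
   = 104.5241·0.961004 − 50.4786·0.793802·0.862202 = 65.899616
B₀ = V₀ − E₀ = 104.5241 − 65.899616 = 38.624484

E0=65.8996 B0=38.6245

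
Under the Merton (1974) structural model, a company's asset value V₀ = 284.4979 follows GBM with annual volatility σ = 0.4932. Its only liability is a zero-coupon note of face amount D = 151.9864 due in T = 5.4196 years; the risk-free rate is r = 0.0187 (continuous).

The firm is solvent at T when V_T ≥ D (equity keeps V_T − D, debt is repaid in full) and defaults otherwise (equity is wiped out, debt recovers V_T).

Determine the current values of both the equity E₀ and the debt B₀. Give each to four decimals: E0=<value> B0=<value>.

d₁ = [ln(V₀/D) + (r + σ²/2)T] / (σ√T)
   = [ln(284.4979/151.9864) + (0.0187 + 0.5·0.4932²)·5.4196] / (0.4932·√5.4196)
   = [0.626935 + 0.760495] / 1.148171 = 1.208382
d₂ = d₁ − σ√T = 1.208382 − 1.148171 = 0.060211
N(d₁) = 0.886550,  N(d₂) = 0.524006,  e^(−rT) = 0.903620
E₀ = V₀·N(d₁) − D·e^(−rT)·N(d₂)
   = 284.4979·0.886550 − 151.9864·0.903620·0.524006 = 180.255651
B₀ = V₀ − E₀ = 284.4979 − 180.255651 = 104.242249

E0=180.2557 B0=104.2422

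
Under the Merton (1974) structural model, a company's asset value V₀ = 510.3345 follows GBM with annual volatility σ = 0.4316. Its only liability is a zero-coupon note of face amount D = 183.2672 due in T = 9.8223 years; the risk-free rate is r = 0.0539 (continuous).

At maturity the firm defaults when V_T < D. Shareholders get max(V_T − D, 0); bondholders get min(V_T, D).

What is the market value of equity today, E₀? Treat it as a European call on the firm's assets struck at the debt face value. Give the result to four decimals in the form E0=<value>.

d₁ = [ln(V₀/D) + (r + σ²/2)T] / (σ√T)
   = [ln(510.3345/183.2672) + (0.0539 + 0.5·0.4316²)·9.8223] / (0.4316·√9.8223)
   = [1.024121 + 1.444264] / 1.352658 = 1.824840
d₂ = d₁ − σ√T = 1.824840 − 1.352658 = 0.472182
N(d₁) = 0.965987,  N(d₂) = 0.681602,  e^(−rT) = 0.588945
E₀ = V₀·N(d₁) − D·e^(−rT)·N(d₂)
   = 510.3345·0.965987 − 183.2672·0.588945·0.681602 = 419.408481

E0=419.4085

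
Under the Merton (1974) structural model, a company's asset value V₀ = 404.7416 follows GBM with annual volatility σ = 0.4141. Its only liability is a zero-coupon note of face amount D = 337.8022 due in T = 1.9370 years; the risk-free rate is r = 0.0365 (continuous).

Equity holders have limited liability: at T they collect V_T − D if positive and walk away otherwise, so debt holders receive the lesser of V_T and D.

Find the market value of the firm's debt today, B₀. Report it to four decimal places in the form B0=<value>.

d₁ = [ln(V₀/D) + (r + σ²/2)T] / (σ√T)
   = [ln(404.7416/337.8022) + (0.0365 + 0.5·0.4141²)·1.9370] / (0.4141·√1.9370)
   = [0.180788 + 0.236778] / 0.576328 = 0.724528
d₂ = d₁ − σ√T = 0.724528 − 0.576328 = 0.148200
N(d₁) = 0.765629,  N(d₂) = 0.558907,  e^(−rT) = 0.931741
E₀ = V₀·N(d₁) − D·e^(−rT)·N(d₂)
   = 404.7416·0.765629 − 337.8022·0.931741·0.558907 = 133.969167
B₀ = V₀ − E₀ = 404.7416 − 133.969167 = 270.772433

B0=270.7724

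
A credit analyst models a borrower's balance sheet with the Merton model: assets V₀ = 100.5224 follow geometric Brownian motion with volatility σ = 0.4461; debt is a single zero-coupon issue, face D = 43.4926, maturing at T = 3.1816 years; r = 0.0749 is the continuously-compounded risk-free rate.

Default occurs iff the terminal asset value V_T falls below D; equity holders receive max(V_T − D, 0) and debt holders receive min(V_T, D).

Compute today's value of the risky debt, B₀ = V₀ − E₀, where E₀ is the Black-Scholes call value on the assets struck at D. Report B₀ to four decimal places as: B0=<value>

B0=32.4726

d₁ = [ln(V₀/D) + (r + σ²/2)T] / (σ√T)
   = [ln(100.5224/43.4926) + (0.0749 + 0.5·0.4461²)·3.1816] / (0.4461·√3.1816)
   = [0.837790 + 0.554879] / 0.795710 = 1.750221
d₂ = d₁ − σ√T = 1.750221 − 0.795710 = 0.954511
N(d₁) = 0.959960,  N(d₂) = 0.830087,  e^(−rT) = 0.787965
E₀ = V₀·N(d₁) − D·e^(−rT)·N(d₂)
   = 100.5224·0.959960 − 43.4926·0.787965·0.830087 = 68.049849
B₀ = V₀ − E₀ = 100.5224 − 68.049849 = 32.472551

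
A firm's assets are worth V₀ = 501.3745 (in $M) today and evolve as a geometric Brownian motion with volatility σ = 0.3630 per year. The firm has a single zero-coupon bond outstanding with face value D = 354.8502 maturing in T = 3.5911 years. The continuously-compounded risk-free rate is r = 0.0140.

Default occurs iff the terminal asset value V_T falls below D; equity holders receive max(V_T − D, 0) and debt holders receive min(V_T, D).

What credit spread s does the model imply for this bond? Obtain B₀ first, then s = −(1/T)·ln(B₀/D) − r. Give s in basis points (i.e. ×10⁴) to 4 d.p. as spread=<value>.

spread=428.3956

d₁ = [ln(V₀/D) + (r + σ²/2)T] / (σ√T)
   = [ln(501.3745/354.8502) + (0.0140 + 0.5·0.3630²)·3.5911] / (0.3630·√3.5911)
   = [0.345658 + 0.286873] / 0.687892 = 0.919520
d₂ = d₁ − σ√T = 0.919520 − 0.687892 = 0.231628
N(d₁) = 0.821088,  N(d₂) = 0.591587,  e^(−rT) = 0.950967
E₀ = V₀·N(d₁) − D·e^(−rT)·N(d₂)
   = 501.3745·0.821088 − 354.8502·0.950967·0.591587 = 212.041231
B₀ = V₀ − E₀ = 501.3745 − 212.041231 = 289.333269
spread = −(1/T)·ln(B₀/D) − r = −(1/3.5911)·ln(289.333269/354.8502) − 0.0140 = 0.04283956
in basis points: 0.04283956 × 10⁴ = 428.3956 bp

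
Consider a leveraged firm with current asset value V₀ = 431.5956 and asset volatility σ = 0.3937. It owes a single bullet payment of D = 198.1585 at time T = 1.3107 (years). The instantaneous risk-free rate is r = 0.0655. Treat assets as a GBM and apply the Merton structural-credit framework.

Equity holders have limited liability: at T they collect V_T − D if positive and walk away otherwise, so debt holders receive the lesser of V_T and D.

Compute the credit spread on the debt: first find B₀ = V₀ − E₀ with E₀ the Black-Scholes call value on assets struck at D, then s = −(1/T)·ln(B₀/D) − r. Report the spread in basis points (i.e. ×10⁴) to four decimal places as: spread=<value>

d₁ = [ln(V₀/D) + (r + σ²/2)T] / (σ√T)
   = [ln(431.5956/198.1585) + (0.0655 + 0.5·0.3937²)·1.3107] / (0.3937·√1.3107)
   = [0.778422 + 0.187430] / 0.450731 = 2.142858
d₂ = d₁ − σ√T = 2.142858 − 0.450731 = 1.692127
N(d₁) = 0.983938,  N(d₂) = 0.954689,  e^(−rT) = 0.917731
E₀ = V₀·N(d₁) − D·e^(−rT)·N(d₂)
   = 431.5956·0.983938 − 198.1585·0.917731·0.954689 = 251.047044
B₀ = V₀ − E₀ = 431.5956 − 251.047044 = 180.548556
spread = −(1/T)·ln(B₀/D) − r = −(1/1.3107)·ln(180.548556/198.1585) − 0.0655 = 0.00550592
in basis points: 0.00550592 × 10⁴ = 55.0592 bp

spread=55.0592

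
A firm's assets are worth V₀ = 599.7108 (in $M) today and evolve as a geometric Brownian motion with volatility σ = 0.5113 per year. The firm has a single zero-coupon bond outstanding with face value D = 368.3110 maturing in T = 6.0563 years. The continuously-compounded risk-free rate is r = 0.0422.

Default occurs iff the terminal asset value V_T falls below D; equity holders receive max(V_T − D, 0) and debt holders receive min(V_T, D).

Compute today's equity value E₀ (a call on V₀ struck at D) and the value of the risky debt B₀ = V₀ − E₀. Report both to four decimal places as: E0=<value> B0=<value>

E0=394.7363 B0=204.9745

d₁ = [ln(V₀/D) + (r + σ²/2)T] / (σ√T)
   = [ln(599.7108/368.3110) + (0.0422 + 0.5·0.5113²)·6.0563] / (0.5113·√6.0563)
   = [0.487520 + 1.047218] / 1.258286 = 1.219705
d₂ = d₁ − σ√T = 1.219705 − 1.258286 = -0.038581
N(d₁) = 0.888712,  N(d₂) = 0.484612,  e^(−rT) = 0.774470
E₀ = V₀·N(d₁) − D·e^(−rT)·N(d₂)
   = 599.7108·0.888712 − 368.3110·0.774470·0.484612 = 394.736326
B₀ = V₀ − E₀ = 599.7108 − 394.736326 = 204.974474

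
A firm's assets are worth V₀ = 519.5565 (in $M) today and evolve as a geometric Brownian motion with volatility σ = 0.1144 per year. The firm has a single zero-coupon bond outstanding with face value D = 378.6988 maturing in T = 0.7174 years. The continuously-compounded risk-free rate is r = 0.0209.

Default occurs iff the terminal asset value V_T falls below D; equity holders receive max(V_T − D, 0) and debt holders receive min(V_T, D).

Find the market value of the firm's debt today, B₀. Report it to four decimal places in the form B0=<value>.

B0=373.0596

d₁ = [ln(V₀/D) + (r + σ²/2)T] / (σ√T)
   = [ln(519.5565/378.6988) + (0.0209 + 0.5·0.1144²)·0.7174] / (0.1144·√0.7174)
   = [0.316234 + 0.019688] / 0.096896 = 3.466829
d₂ = d₁ − σ√T = 3.466829 − 0.096896 = 3.369932
N(d₁) = 0.999737,  N(d₂) = 0.999624,  e^(−rT) = 0.985118
E₀ = V₀·N(d₁) − D·e^(−rT)·N(d₂)
   = 519.5565·0.999737 − 378.6988·0.985118·0.999624 = 146.496863
B₀ = V₀ − E₀ = 519.5565 − 146.496863 = 373.059637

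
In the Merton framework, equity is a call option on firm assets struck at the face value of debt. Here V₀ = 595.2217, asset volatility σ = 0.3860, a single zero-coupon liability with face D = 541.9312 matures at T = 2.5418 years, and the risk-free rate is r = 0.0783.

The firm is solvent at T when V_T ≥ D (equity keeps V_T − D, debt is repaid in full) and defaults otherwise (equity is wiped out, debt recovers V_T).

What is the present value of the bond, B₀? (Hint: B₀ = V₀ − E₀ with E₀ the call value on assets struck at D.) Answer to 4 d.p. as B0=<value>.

d₁ = [ln(V₀/D) + (r + σ²/2)T] / (σ√T)
   = [ln(595.2217/541.9312) + (0.0783 + 0.5·0.3860²)·2.5418] / (0.3860·√2.5418)
   = [0.093795 + 0.388382] / 0.615401 = 0.783517
d₂ = d₁ − σ√T = 0.783517 − 0.615401 = 0.168116
N(d₁) = 0.783338,  N(d₂) = 0.566754,  e^(−rT) = 0.819531
E₀ = V₀·N(d₁) − D·e^(−rT)·N(d₂)
   = 595.2217·0.783338 − 541.9312·0.819531·0.566754 = 214.547704
B₀ = V₀ − E₀ = 595.2217 − 214.547704 = 380.673996

B0=380.6740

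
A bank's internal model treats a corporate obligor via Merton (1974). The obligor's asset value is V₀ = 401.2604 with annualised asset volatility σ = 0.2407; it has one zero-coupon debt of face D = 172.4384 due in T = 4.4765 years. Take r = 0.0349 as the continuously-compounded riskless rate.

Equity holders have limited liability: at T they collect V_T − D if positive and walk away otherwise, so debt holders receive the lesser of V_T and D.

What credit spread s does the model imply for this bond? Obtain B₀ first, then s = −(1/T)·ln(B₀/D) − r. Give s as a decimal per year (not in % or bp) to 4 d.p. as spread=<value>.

d₁ = [ln(V₀/D) + (r + σ²/2)T] / (σ√T)
   = [ln(401.2604/172.4384) + (0.0349 + 0.5·0.2407²)·4.4765] / (0.2407·√4.4765)
   = [0.844571 + 0.285906] / 0.509267 = 2.219812
d₂ = d₁ − σ√T = 2.219812 − 0.509267 = 1.710545
N(d₁) = 0.986784,  N(d₂) = 0.956417,  e^(−rT) = 0.855363
E₀ = V₀·N(d₁) − D·e^(−rT)·N(d₂)
   = 401.2604·0.986784 − 172.4384·0.855363·0.956417 = 254.888396
B₀ = V₀ − E₀ = 401.2604 − 254.888396 = 146.372004
spread = −(1/T)·ln(B₀/D) − r = −(1/4.4765)·ln(146.372004/172.4384) − 0.0349 = 0.00171091

spread=0.0017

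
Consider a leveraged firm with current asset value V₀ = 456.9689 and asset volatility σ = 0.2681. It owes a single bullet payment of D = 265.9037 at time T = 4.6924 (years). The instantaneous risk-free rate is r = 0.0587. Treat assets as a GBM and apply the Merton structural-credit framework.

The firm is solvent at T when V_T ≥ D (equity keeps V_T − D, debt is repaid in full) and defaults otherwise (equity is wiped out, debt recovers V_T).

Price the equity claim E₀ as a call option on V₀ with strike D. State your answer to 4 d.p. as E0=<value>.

d₁ = [ln(V₀/D) + (r + σ²/2)T] / (σ√T)
   = [ln(456.9689/265.9037) + (0.0587 + 0.5·0.2681²)·4.6924] / (0.2681·√4.6924)
   = [0.541481 + 0.444083] / 0.580757 = 1.697034
d₂ = d₁ − σ√T = 1.697034 − 0.580757 = 1.116277
N(d₁) = 0.955155,  N(d₂) = 0.867848,  e^(−rT) = 0.759235
E₀ = V₀·N(d₁) − D·e^(−rT)·N(d₂)
   = 456.9689·0.955155 − 265.9037·0.759235·0.867848 = 261.271917

E0=261.2719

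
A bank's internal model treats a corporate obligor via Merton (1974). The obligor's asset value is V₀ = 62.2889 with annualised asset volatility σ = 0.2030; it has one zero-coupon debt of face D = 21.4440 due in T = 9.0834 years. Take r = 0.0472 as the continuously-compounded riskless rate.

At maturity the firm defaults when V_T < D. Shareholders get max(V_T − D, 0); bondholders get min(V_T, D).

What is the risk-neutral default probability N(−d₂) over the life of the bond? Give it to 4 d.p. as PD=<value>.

d₁ = [ln(V₀/D) + (r + σ²/2)T] / (σ√T)
   = [ln(62.2889/21.4440) + (0.0472 + 0.5·0.2030²)·9.0834] / (0.2030·√9.0834)
   = [1.066338 + 0.615895] / 0.611815 = 2.749578
d₂ = d₁ − σ√T = 2.749578 − 0.611815 = 2.137763
risk-neutral PD = N(−d₂) = N(-2.137763) = 0.016268

PD=0.0163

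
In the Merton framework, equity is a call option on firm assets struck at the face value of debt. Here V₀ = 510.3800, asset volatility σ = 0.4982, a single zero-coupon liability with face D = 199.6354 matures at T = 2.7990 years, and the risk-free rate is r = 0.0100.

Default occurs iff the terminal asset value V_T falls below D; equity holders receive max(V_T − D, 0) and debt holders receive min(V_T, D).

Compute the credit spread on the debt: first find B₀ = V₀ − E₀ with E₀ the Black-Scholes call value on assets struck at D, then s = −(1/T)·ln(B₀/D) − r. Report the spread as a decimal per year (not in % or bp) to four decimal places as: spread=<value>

d₁ = [ln(V₀/D) + (r + σ²/2)T] / (σ√T)
   = [ln(510.3800/199.6354) + (0.0100 + 0.5·0.4982²)·2.7990] / (0.4982·√2.7990)
   = [0.938663 + 0.375350] / 0.833499 = 1.576502
d₂ = d₁ − σ√T = 1.576502 − 0.833499 = 0.743003
N(d₁) = 0.942545,  N(d₂) = 0.771260,  e^(−rT) = 0.972398
E₀ = V₀·N(d₁) − D·e^(−rT)·N(d₂)
   = 510.3800·0.942545 − 199.6354·0.972398·0.771260 = 331.335163
B₀ = V₀ − E₀ = 510.3800 − 331.335163 = 179.044837
spread = −(1/T)·ln(B₀/D) − r = −(1/2.7990)·ln(179.044837/199.6354) − 0.0100 = 0.02889119

spread=0.0289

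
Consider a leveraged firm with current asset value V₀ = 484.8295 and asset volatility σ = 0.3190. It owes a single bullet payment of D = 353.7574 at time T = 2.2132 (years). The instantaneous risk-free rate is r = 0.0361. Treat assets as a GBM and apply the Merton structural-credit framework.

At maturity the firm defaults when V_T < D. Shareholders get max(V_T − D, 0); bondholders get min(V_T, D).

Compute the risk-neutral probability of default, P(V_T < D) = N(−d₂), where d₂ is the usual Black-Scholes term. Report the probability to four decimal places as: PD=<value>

d₁ = [ln(V₀/D) + (r + σ²/2)T] / (σ√T)
   = [ln(484.8295/353.7574) + (0.0361 + 0.5·0.3190²)·2.2132] / (0.3190·√2.2132)
   = [0.315186 + 0.192505] / 0.474571 = 1.069790
d₂ = d₁ − σ√T = 1.069790 − 0.474571 = 0.595219
risk-neutral PD = N(−d₂) = N(-0.595219) = 0.275848

PD=0.2758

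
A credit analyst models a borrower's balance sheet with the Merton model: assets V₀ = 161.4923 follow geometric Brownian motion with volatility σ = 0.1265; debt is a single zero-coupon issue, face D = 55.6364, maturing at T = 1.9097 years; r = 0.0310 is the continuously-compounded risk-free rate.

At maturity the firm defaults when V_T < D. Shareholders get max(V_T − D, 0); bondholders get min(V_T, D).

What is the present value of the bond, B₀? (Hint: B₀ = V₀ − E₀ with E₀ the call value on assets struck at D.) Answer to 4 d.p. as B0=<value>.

B0=52.4383

d₁ = [ln(V₀/D) + (r + σ²/2)T] / (σ√T)
   = [ln(161.4923/55.6364) + (0.0310 + 0.5·0.1265²)·1.9097] / (0.1265·√1.9097)
   = [1.065620 + 0.074480] / 0.174813 = 6.521837
d₂ = d₁ − σ√T = 6.521837 − 0.174813 = 6.347024
N(d₁) = 1.000000,  N(d₂) = 1.000000,  e^(−rT) = 0.942518
E₀ = V₀·N(d₁) − D·e^(−rT)·N(d₂)
   = 161.4923·1.000000 − 55.6364·0.942518·1.000000 = 109.054015
B₀ = V₀ − E₀ = 161.4923 − 109.054015 = 52.438285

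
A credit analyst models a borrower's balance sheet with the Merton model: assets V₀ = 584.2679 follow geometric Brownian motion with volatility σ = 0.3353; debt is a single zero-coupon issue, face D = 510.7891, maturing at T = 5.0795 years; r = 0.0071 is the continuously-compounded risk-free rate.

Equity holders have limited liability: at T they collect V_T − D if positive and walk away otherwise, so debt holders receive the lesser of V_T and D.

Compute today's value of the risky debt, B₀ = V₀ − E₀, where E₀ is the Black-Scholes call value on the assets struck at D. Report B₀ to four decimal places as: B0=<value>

B0=376.1055

d₁ = [ln(V₀/D) + (r + σ²/2)T] / (σ√T)
   = [ln(584.2679/510.7891) + (0.0071 + 0.5·0.3353²)·5.0795] / (0.3353·√5.0795)
   = [0.134403 + 0.321599] / 0.755691 = 0.603423
d₂ = d₁ − σ√T = 0.603423 − 0.755691 = -0.152267
N(d₁) = 0.726886,  N(d₂) = 0.439488,  e^(−rT) = 0.964578
E₀ = V₀·N(d₁) − D·e^(−rT)·N(d₂)
   = 584.2679·0.726886 − 510.7891·0.964578·0.439488 = 208.162413
B₀ = V₀ − E₀ = 584.2679 − 208.162413 = 376.105487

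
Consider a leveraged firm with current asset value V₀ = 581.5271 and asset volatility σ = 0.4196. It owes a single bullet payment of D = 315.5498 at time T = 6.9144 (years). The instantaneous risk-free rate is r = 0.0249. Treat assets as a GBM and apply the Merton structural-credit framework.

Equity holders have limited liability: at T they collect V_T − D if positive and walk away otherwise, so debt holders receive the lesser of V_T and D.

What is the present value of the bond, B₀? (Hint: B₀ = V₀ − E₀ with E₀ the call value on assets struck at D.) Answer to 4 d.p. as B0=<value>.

B0=209.7369

d₁ = [ln(V₀/D) + (r + σ²/2)T] / (σ√T)
   = [ln(581.5271/315.5498) + (0.0249 + 0.5·0.4196²)·6.9144] / (0.4196·√6.9144)
   = [0.611341 + 0.780858] / 1.103349 = 1.261794
d₂ = d₁ − σ√T = 1.261794 − 1.103349 = 0.158445
N(d₁) = 0.896489,  N(d₂) = 0.562947,  e^(−rT) = 0.841837
E₀ = V₀·N(d₁) − D·e^(−rT)·N(d₂)
   = 581.5271·0.896489 − 315.5498·0.841837·0.562947 = 371.790224
B₀ = V₀ − E₀ = 581.5271 − 371.790224 = 209.736876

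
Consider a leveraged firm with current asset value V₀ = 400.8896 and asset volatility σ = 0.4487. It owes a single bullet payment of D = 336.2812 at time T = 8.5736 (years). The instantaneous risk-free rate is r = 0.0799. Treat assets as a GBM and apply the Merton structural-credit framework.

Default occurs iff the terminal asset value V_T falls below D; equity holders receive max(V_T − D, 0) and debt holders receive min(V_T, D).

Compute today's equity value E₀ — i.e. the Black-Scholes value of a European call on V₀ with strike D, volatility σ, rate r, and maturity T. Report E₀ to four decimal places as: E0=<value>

d₁ = [ln(V₀/D) + (r + σ²/2)T] / (σ√T)
   = [ln(400.8896/336.2812) + (0.0799 + 0.5·0.4487²)·8.5736] / (0.4487·√8.5736)
   = [0.175738 + 1.548099] / 1.313825 = 1.312075
d₂ = d₁ − σ√T = 1.312075 − 1.313825 = -0.001750
N(d₁) = 0.905253,  N(d₂) = 0.499302,  e^(−rT) = 0.504075
E₀ = V₀·N(d₁) − D·e^(−rT)·N(d₂)
   = 400.8896·0.905253 − 336.2812·0.504075·0.499302 = 278.269286

E0=278.2693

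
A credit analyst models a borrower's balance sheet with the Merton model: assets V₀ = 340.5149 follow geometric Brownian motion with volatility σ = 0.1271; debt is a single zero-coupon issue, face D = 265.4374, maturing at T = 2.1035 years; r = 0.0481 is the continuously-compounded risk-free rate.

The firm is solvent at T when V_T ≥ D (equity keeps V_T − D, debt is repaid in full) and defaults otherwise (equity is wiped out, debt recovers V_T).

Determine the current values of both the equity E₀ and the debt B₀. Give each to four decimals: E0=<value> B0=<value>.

E0=101.2004 B0=239.3145

d₁ = [ln(V₀/D) + (r + σ²/2)T] / (σ√T)
   = [ln(340.5149/265.4374) + (0.0481 + 0.5·0.1271²)·2.1035] / (0.1271·√2.1035)
   = [0.249080 + 0.118169] / 0.184339 = 1.992248
d₂ = d₁ − σ√T = 1.992248 − 0.184339 = 1.807909
N(d₁) = 0.976828,  N(d₂) = 0.964690,  e^(−rT) = 0.903772
E₀ = V₀·N(d₁) − D·e^(−rT)·N(d₂)
   = 340.5149·0.976828 − 265.4374·0.903772·0.964690 = 101.200432
B₀ = V₀ − E₀ = 340.5149 − 101.200432 = 239.314468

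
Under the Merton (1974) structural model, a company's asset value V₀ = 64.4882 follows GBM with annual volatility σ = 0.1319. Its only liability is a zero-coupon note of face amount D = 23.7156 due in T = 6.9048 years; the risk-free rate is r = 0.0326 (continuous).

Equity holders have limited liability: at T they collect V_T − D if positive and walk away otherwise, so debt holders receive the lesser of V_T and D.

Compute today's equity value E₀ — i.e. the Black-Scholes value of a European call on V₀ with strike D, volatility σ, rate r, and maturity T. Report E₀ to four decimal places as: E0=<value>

E0=45.5533

d₁ = [ln(V₀/D) + (r + σ²/2)T] / (σ√T)
   = [ln(64.4882/23.7156) + (0.0326 + 0.5·0.1319²)·6.9048] / (0.1319·√6.9048)
   = [1.000349 + 0.285160] / 0.346593 = 3.708983
d₂ = d₁ − σ√T = 3.708983 − 0.346593 = 3.362390
N(d₁) = 0.999896,  N(d₂) = 0.999614,  e^(−rT) = 0.798439
E₀ = V₀·N(d₁) − D·e^(−rT)·N(d₂)
   = 64.4882·0.999896 − 23.7156·0.798439·0.999614 = 45.553342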